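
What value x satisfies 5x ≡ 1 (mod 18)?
11

gcd(5, 18) = 1, so the inverse exists.
Extended Euclidean algorithm on (18, 5):
18 = 3 × 5 + 3  ⟹  3 = (1)·18 + (-3)·5
5 = 1 × 3 + 2  ⟹  2 = (-1)·18 + (4)·5
3 = 1 × 2 + 1  ⟹  1 = (2)·18 + (-7)·5
So (-7)·5 ≡ 1 (mod 18), i.e. 5^(-1) ≡ -7 ≡ 11 (mod 18).
Check: 5 × 11 = 55 ≡ 1 (mod 18)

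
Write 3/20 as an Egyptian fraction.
1/7 + 1/140

Greedy algorithm:
3/20: ceiling(20/3) = 7, use 1/7
1/140: ceiling(140/1) = 140, use 1/140
Result: 3/20 = 1/7 + 1/140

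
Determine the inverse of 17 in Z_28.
5

gcd(17, 28) = 1, so the inverse exists.
Extended Euclidean algorithm on (28, 17):
28 = 1 × 17 + 11  ⟹  11 = (1)·28 + (-1)·17
17 = 1 × 11 + 6  ⟹  6 = (-1)·28 + (2)·17
11 = 1 × 6 + 5  ⟹  5 = (2)·28 + (-3)·17
6 = 1 × 5 + 1  ⟹  1 = (-3)·28 + (5)·17
So (5)·17 ≡ 1 (mod 28), i.e. 17^(-1) ≡ 5 (mod 28).
Check: 17 × 5 = 85 ≡ 1 (mod 28)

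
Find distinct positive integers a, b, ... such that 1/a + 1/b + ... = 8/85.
1/11 + 1/312 + 1/291720

Greedy algorithm:
8/85: ceiling(85/8) = 11, use 1/11
3/935: ceiling(935/3) = 312, use 1/312
1/291720: ceiling(291720/1) = 291720, use 1/291720
Result: 8/85 = 1/11 + 1/312 + 1/291720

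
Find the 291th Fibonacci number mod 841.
147

Matrix identity: Q^n = [[F_(n+1), F_n], [F_n, F_(n-1)]] with Q = [[1,1],[1,0]].
n = 291 = 100100011₂. Square-and-multiply, entries mod 841:
Q^1 = [[1,1],[1,0]]
Q^2 = (Q^1)² = [[2,1],[1,1]]
Q^4 = (Q^2)² = [[5,3],[3,2]]
Q^9 = (Q^4)²·Q = [[55,34],[34,21]]
Q^18 = (Q^9)² = [[817,61],[61,756]]
Q^36 = (Q^18)² = [[92,79],[79,13]]
Q^72 = (Q^36)² = [[408,726],[726,523]]
Q^145 = (Q^72)²·Q = [[298,556],[556,583]]
Q^291 = (Q^145)²·Q = [[521,147],[147,374]]
F_291 mod 841 = Q^291[0][1] = 147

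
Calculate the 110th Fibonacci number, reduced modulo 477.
107

Matrix identity: Q^n = [[F_(n+1), F_n], [F_n, F_(n-1)]] with Q = [[1,1],[1,0]].
n = 110 = 1101110₂. Square-and-multiply, entries mod 477:
Q^1 = [[1,1],[1,0]]
Q^3 = (Q^1)²·Q = [[3,2],[2,1]]
Q^6 = (Q^3)² = [[13,8],[8,5]]
Q^13 = (Q^6)²·Q = [[377,233],[233,144]]
Q^27 = (Q^13)²·Q = [[129,371],[371,235]]
Q^55 = (Q^27)²·Q = [[264,211],[211,53]]
Q^110 = (Q^55)² = [[214,107],[107,107]]
F_110 mod 477 = Q^110[0][1] = 107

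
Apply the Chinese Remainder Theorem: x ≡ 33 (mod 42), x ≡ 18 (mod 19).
75

Using Chinese Remainder Theorem:
M = 42 × 19 = 798
M1 = 19, M2 = 42
y1 = 19^(-1) mod 42 = 31
y2 = 42^(-1) mod 19 = 5
x = (33×19×31 + 18×42×5) mod 798 = 75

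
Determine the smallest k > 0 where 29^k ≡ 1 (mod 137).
136

137 is prime, so ord(29) divides φ(137) = 136.
Divisors of 136: 1, 2, 4, 8, 17, 34, 68, 136.
Repeated squaring: 29^1 ≡ 29, 29^2 ≡ 19, 29^4 ≡ 87, 29^8 ≡ 34, 29^16 ≡ 60, 29^32 ≡ 38, 29^64 ≡ 74, 29^128 ≡ 133 (mod 137).
Test 29^d mod 137 for each divisor d in increasing order:
29^1 ≡ 29
29^2 ≡ 19
29^4 ≡ 87
29^8 ≡ 34
29^17 = 29^16·29^1 ≡ 96
29^34 = 29^32·29^2 ≡ 37
29^68 = 29^64·29^4 ≡ 136
29^136 = 29^128·29^8 ≡ 1  ← first divisor giving 1
The order is 136.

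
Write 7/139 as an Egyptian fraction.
1/20 + 1/2780

Greedy algorithm:
7/139: ceiling(139/7) = 20, use 1/20
1/2780: ceiling(2780/1) = 2780, use 1/2780
Result: 7/139 = 1/20 + 1/2780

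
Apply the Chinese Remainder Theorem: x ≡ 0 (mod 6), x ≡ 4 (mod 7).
18

Using Chinese Remainder Theorem:
M = 6 × 7 = 42
M1 = 7, M2 = 6
y1 = 7^(-1) mod 6 = 1
y2 = 6^(-1) mod 7 = 6
x = (0×7×1 + 4×6×6) mod 42 = 18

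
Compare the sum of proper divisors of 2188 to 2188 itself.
deficient

Proper divisors of 2188: sum = 1 + 2 + 4 + 547 + 1094 = 1648
Since 1648 < 2188, 2188 is deficient.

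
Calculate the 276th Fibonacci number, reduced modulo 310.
132

Matrix identity: Q^n = [[F_(n+1), F_n], [F_n, F_(n-1)]] with Q = [[1,1],[1,0]].
n = 276 = 100010100₂. Square-and-multiply, entries mod 310:
Q^1 = [[1,1],[1,0]]
Q^2 = (Q^1)² = [[2,1],[1,1]]
Q^4 = (Q^2)² = [[5,3],[3,2]]
Q^8 = (Q^4)² = [[34,21],[21,13]]
Q^17 = (Q^8)²·Q = [[104,47],[47,57]]
Q^34 = (Q^17)² = [[5,127],[127,188]]
Q^69 = (Q^34)²·Q = [[55,34],[34,21]]
Q^138 = (Q^69)² = [[151,104],[104,47]]
Q^276 = (Q^138)² = [[137,132],[132,5]]
F_276 mod 310 = Q^276[0][1] = 132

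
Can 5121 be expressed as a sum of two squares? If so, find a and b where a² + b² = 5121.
39² + 60² (a=39, b=60)

Factorization: 5121 = 3^2 × 569
By Fermat: n is sum of two squares iff every prime p ≡ 3 (mod 4) appears to even power.
All primes ≡ 3 (mod 4) appear to even power.
Search a = 0, 1, 2, … for 5121 - a² a perfect square: first hit at a = 39: 5121 - 1521 = 3600 = 60².
5121 = 39² + 60² = 1521 + 3600 ✓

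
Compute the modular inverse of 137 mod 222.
47

gcd(137, 222) = 1, so the inverse exists.
Extended Euclidean algorithm on (222, 137):
222 = 1 × 137 + 85  ⟹  85 = (1)·222 + (-1)·137
137 = 1 × 85 + 52  ⟹  52 = (-1)·222 + (2)·137
85 = 1 × 52 + 33  ⟹  33 = (2)·222 + (-3)·137
52 = 1 × 33 + 19  ⟹  19 = (-3)·222 + (5)·137
33 = 1 × 19 + 14  ⟹  14 = (5)·222 + (-8)·137
19 = 1 × 14 + 5  ⟹  5 = (-8)·222 + (13)·137
14 = 2 × 5 + 4  ⟹  4 = (21)·222 + (-34)·137
5 = 1 × 4 + 1  ⟹  1 = (-29)·222 + (47)·137
So (47)·137 ≡ 1 (mod 222), i.e. 137^(-1) ≡ 47 (mod 222).
Check: 137 × 47 = 6439 ≡ 1 (mod 222)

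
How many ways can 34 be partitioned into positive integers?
12310

p(n) counts ways to write n as a sum of positive integers (order ignored).
Euler's pentagonal recurrence: p(k) = p(k-1) + p(k-2) - p(k-5) - p(k-7) + p(k-12) + p(k-15) - ... (offsets j(3j∓1)/2, signs ++--, p(0)=1, p(<0)=0).
DP table for k = 0..33: p(0)=1, p(1)=1, p(2)=2, p(3)=3, p(4)=5, p(5)=7, p(6)=11, p(7)=15, p(8)=22, p(9)=30, p(10)=42, p(11)=56, p(12)=77, p(13)=101, p(14)=135, p(15)=176, p(16)=231, p(17)=297, p(18)=385, p(19)=490, p(20)=627, p(21)=792, p(22)=1002, p(23)=1255, p(24)=1575, p(25)=1958, p(26)=2436, p(27)=3010, p(28)=3718, p(29)=4565, p(30)=5604, p(31)=6842, p(32)=8349, p(33)=10143.
Final step: p(34) = p(33) + p(32) - p(29) - p(27) + p(22) + p(19) - p(12) - p(8)
= 10143 + 8349 - 4565 - 3010 + 1002 + 490 - 77 - 22
= 12310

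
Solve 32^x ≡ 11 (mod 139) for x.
98

Baby-step giant-step with step n = ⌈√139⌉ = 12.
Baby steps 32^j mod 139 (j:value) for j=0..11: 0:1, 1:32, 2:51, 3:103, 4:99, 5:110, 6:45, 7:50, 8:71, 9:48, 10:7, 11:85.
Giant-step multiplier: 32^(-12) ≡ 32^(138-12) = 32^126 ≡ 44 (mod 139).
Giant steps γ_i = 11·44^i mod 139: γ_0=11, γ_1=67, γ_2=29, γ_3=25, γ_4=127, γ_5=28, γ_6=120, γ_7=137, γ_8=51 (in table at j=2).
x = i·n + j = 8·12 + 2 = 98.
Check: 32^98 ≡ 11 (mod 139).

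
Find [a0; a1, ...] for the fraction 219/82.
[2; 1, 2, 27]

Euclidean algorithm steps:
219 = 2 × 82 + 55
82 = 1 × 55 + 27
55 = 2 × 27 + 1
27 = 27 × 1 + 0
Continued fraction: [2; 1, 2, 27]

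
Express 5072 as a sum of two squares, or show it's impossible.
44² + 56² (a=44, b=56)

Factorization: 5072 = 2^4 × 317
By Fermat: n is sum of two squares iff every prime p ≡ 3 (mod 4) appears to even power.
All primes ≡ 3 (mod 4) appear to even power.
Search a = 0, 1, 2, … for 5072 - a² a perfect square: first hit at a = 44: 5072 - 1936 = 3136 = 56².
5072 = 44² + 56² = 1936 + 3136 ✓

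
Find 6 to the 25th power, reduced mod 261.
9

Repeated squaring. Binary of 25 = 11001.
6^1 ≡ 6 (mod 261); 6^2 ≡ 36 (mod 261); 6^4 ≡ 252 (mod 261); 6^8 ≡ 81 (mod 261); 6^16 ≡ 36 (mod 261)
6^25 = 6^1 × 6^8 × 6^16 ≡ 9 (mod 261)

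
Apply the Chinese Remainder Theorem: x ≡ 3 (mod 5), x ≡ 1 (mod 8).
33

Using Chinese Remainder Theorem:
M = 5 × 8 = 40
M1 = 8, M2 = 5
y1 = 8^(-1) mod 5 = 2
y2 = 5^(-1) mod 8 = 5
x = (3×8×2 + 1×5×5) mod 40 = 33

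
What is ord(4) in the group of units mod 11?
5

11 is prime, so ord(4) divides φ(11) = 10.
Divisors of 10: 1, 2, 5, 10.
Repeated squaring: 4^1 ≡ 4, 4^2 ≡ 5, 4^4 ≡ 3, 4^8 ≡ 9 (mod 11).
Test 4^d mod 11 for each divisor d in increasing order:
4^1 ≡ 4
4^2 ≡ 5
4^5 = 4^4·4^1 ≡ 1  ← first divisor giving 1
The order is 5.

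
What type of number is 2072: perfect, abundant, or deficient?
abundant

Proper divisors of 2072: sum = 1 + 2 + 4 + 7 + 8 + 14 + 28 + 37 + 56 + 74 + 148 + 259 + 296 + 518 + 1036 = 2488
Since 2488 > 2072, 2072 is abundant.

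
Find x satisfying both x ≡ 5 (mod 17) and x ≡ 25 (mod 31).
56

Using Chinese Remainder Theorem:
M = 17 × 31 = 527
M1 = 31, M2 = 17
y1 = 31^(-1) mod 17 = 11
y2 = 17^(-1) mod 31 = 11
x = (5×31×11 + 25×17×11) mod 527 = 56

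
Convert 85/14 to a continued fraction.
[6; 14]

Euclidean algorithm steps:
85 = 6 × 14 + 1
14 = 14 × 1 + 0
Continued fraction: [6; 14]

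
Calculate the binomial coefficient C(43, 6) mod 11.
1

Using Lucas' theorem:
Write n=43 and k=6 in base 11:
n in base 11: [3, 10]
k in base 11: [0, 6]
C(43,6) mod 11 = ∏ C(n_i, k_i) mod 11
Digit binomials (mod 11): C(3,0) = 1; C(10,6) = 210 ≡ 1
Product: 1 × 1 = 1 ≡ 1 (mod 11)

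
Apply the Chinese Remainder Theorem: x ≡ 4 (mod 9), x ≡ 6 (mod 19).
139

Using Chinese Remainder Theorem:
M = 9 × 19 = 171
M1 = 19, M2 = 9
y1 = 19^(-1) mod 9 = 1
y2 = 9^(-1) mod 19 = 17
x = (4×19×1 + 6×9×17) mod 171 = 139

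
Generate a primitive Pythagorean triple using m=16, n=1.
(255, 32, 257)

Euclid's formula: a = m² - n², b = 2mn, c = m² + n²
m = 16, n = 1
a = 16² - 1² = 256 - 1 = 255
b = 2 × 16 × 1 = 32
c = 16² + 1² = 256 + 1 = 257
Verification: 255² + 32² = 65025 + 1024 = 66049 = 257² ✓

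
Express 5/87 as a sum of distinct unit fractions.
1/18 + 1/522

Greedy algorithm:
5/87: ceiling(87/5) = 18, use 1/18
1/522: ceiling(522/1) = 522, use 1/522
Result: 5/87 = 1/18 + 1/522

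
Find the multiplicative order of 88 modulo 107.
106

107 is prime, so ord(88) divides φ(107) = 106.
Divisors of 106: 1, 2, 53, 106.
Repeated squaring: 88^1 ≡ 88, 88^2 ≡ 40, 88^4 ≡ 102, 88^8 ≡ 25, 88^16 ≡ 90, 88^32 ≡ 75, 88^64 ≡ 61 (mod 107).
Test 88^d mod 107 for each divisor d in increasing order:
88^1 ≡ 88
88^2 ≡ 40
88^53 = 88^32·88^16·88^4·88^1 ≡ 106
88^106 = 88^64·88^32·88^8·88^2 ≡ 1  ← first divisor giving 1
The order is 106.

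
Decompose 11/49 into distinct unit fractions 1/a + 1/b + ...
1/5 + 1/41 + 1/10045

Greedy algorithm:
11/49: ceiling(49/11) = 5, use 1/5
6/245: ceiling(245/6) = 41, use 1/41
1/10045: ceiling(10045/1) = 10045, use 1/10045
Result: 11/49 = 1/5 + 1/41 + 1/10045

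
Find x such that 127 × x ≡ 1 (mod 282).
151

gcd(127, 282) = 1, so the inverse exists.
Extended Euclidean algorithm on (282, 127):
282 = 2 × 127 + 28  ⟹  28 = (1)·282 + (-2)·127
127 = 4 × 28 + 15  ⟹  15 = (-4)·282 + (9)·127
28 = 1 × 15 + 13  ⟹  13 = (5)·282 + (-11)·127
15 = 1 × 13 + 2  ⟹  2 = (-9)·282 + (20)·127
13 = 6 × 2 + 1  ⟹  1 = (59)·282 + (-131)·127
So (-131)·127 ≡ 1 (mod 282), i.e. 127^(-1) ≡ -131 ≡ 151 (mod 282).
Check: 127 × 151 = 19177 ≡ 1 (mod 282)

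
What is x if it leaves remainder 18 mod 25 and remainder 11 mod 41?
93

Using Chinese Remainder Theorem:
M = 25 × 41 = 1025
M1 = 41, M2 = 25
y1 = 41^(-1) mod 25 = 11
y2 = 25^(-1) mod 41 = 23
x = (18×41×11 + 11×25×23) mod 1025 = 93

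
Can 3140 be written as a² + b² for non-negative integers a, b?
2² + 56² (a=2, b=56)

Factorization: 3140 = 2^2 × 5 × 157
By Fermat: n is sum of two squares iff every prime p ≡ 3 (mod 4) appears to even power.
All primes ≡ 3 (mod 4) appear to even power.
Search a = 0, 1, 2, … for 3140 - a² a perfect square: first hit at a = 2: 3140 - 4 = 3136 = 56².
3140 = 2² + 56² = 4 + 3136 ✓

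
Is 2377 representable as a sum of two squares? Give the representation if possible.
21² + 44² (a=21, b=44)

Factorization: 2377 = 2377
By Fermat: n is sum of two squares iff every prime p ≡ 3 (mod 4) appears to even power.
All primes ≡ 3 (mod 4) appear to even power.
Search a = 0, 1, 2, … for 2377 - a² a perfect square: first hit at a = 21: 2377 - 441 = 1936 = 44².
2377 = 21² + 44² = 441 + 1936 ✓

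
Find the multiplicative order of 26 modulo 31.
6

31 is prime, so ord(26) divides φ(31) = 30.
Divisors of 30: 1, 2, 3, 5, 6, 10, 15, 30.
Repeated squaring: 26^1 ≡ 26, 26^2 ≡ 25, 26^4 ≡ 5, 26^8 ≡ 25, 26^16 ≡ 5 (mod 31).
Test 26^d mod 31 for each divisor d in increasing order:
26^1 ≡ 26
26^2 ≡ 25
26^3 = 26^2·26^1 ≡ 30
26^5 = 26^4·26^1 ≡ 6
26^6 = 26^4·26^2 ≡ 1  ← first divisor giving 1
The order is 6.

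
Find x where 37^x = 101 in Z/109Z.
45

Baby-step giant-step with step n = ⌈√109⌉ = 11.
Baby steps 37^j mod 109 (j:value) for j=0..10: 0:1, 1:37, 2:61, 3:77, 4:15, 5:10, 6:43, 7:65, 8:7, 9:41, 10:100.
Giant-step multiplier: 37^(-11) ≡ 37^(108-11) = 37^97 ≡ 18 (mod 109).
Giant steps γ_i = 101·18^i mod 109: γ_0=101, γ_1=74, γ_2=24, γ_3=105, γ_4=37 (in table at j=1).
x = i·n + j = 4·11 + 1 = 45.
Check: 37^45 ≡ 101 (mod 109).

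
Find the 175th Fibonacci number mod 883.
131

Matrix identity: Q^n = [[F_(n+1), F_n], [F_n, F_(n-1)]] with Q = [[1,1],[1,0]].
n = 175 = 10101111₂. Square-and-multiply, entries mod 883:
Q^1 = [[1,1],[1,0]]
Q^2 = (Q^1)² = [[2,1],[1,1]]
Q^5 = (Q^2)²·Q = [[8,5],[5,3]]
Q^10 = (Q^5)² = [[89,55],[55,34]]
Q^21 = (Q^10)²·Q = [[51,350],[350,584]]
Q^43 = (Q^21)²·Q = [[332,598],[598,617]]
Q^87 = (Q^43)²·Q = [[454,721],[721,616]]
Q^175 = (Q^87)²·Q = [[742,131],[131,611]]
F_175 mod 883 = Q^175[0][1] = 131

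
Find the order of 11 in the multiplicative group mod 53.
26

53 is prime, so ord(11) divides φ(53) = 52.
Divisors of 52: 1, 2, 4, 13, 26, 52.
Repeated squaring: 11^1 ≡ 11, 11^2 ≡ 15, 11^4 ≡ 13, 11^8 ≡ 10, 11^16 ≡ 47, 11^32 ≡ 36 (mod 53).
Test 11^d mod 53 for each divisor d in increasing order:
11^1 ≡ 11
11^2 ≡ 15
11^4 ≡ 13
11^13 = 11^8·11^4·11^1 ≡ 52
11^26 = 11^16·11^8·11^2 ≡ 1  ← first divisor giving 1
The order is 26.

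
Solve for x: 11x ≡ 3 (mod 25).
x ≡ 23 (mod 25)

gcd(11, 25) = 1, which divides 3, so solutions exist.
Find 11^(-1) mod 25 by the extended Euclidean algorithm:
25 = 2 × 11 + 3  ⟹  3 = (1)·25 + (-2)·11
11 = 3 × 3 + 2  ⟹  2 = (-3)·25 + (7)·11
3 = 1 × 2 + 1  ⟹  1 = (4)·25 + (-9)·11
So (-9)·11 ≡ 1 (mod 25), i.e. 11^(-1) ≡ -9 ≡ 16 (mod 25).
x ≡ 16 × 3 = 48 ≡ 23 (mod 25).
Check: 11 × 23 = 253 ≡ 3 (mod 25).
Unique solution: x ≡ 23 (mod 25)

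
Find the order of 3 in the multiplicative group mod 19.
18

19 is prime, so ord(3) divides φ(19) = 18.
Divisors of 18: 1, 2, 3, 6, 9, 18.
Repeated squaring: 3^1 ≡ 3, 3^2 ≡ 9, 3^4 ≡ 5, 3^8 ≡ 6, 3^16 ≡ 17 (mod 19).
Test 3^d mod 19 for each divisor d in increasing order:
3^1 ≡ 3
3^2 ≡ 9
3^3 = 3^2·3^1 ≡ 8
3^6 = 3^4·3^2 ≡ 7
3^9 = 3^8·3^1 ≡ 18
3^18 = 3^16·3^2 ≡ 1  ← first divisor giving 1
The order is 18.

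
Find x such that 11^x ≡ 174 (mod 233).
193

Baby-step giant-step with step n = ⌈√233⌉ = 16.
Baby steps 11^j mod 233 (j:value) for j=0..15: 0:1, 1:11, 2:121, 3:166, 4:195, 5:48, 6:62, 7:216, 8:46, 9:40, 10:207, 11:180, 12:116, 13:111, 14:56, 15:150.
Giant-step multiplier: 11^(-16) ≡ 11^(232-16) = 11^216 ≡ 184 (mod 233).
Giant steps γ_i = 174·184^i mod 233: γ_0=174, γ_1=95, γ_2=5, γ_3=221, γ_4=122, γ_5=80, γ_6=41, γ_7=88, γ_8=115, γ_9=190, γ_10=10, γ_11=209, γ_12=11 (in table at j=1).
x = i·n + j = 12·16 + 1 = 193.
Check: 11^193 ≡ 174 (mod 233).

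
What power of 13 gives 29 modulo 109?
94

Baby-step giant-step with step n = ⌈√109⌉ = 11.
Baby steps 13^j mod 109 (j:value) for j=0..10: 0:1, 1:13, 2:60, 3:17, 4:3, 5:39, 6:71, 7:51, 8:9, 9:8, 10:104.
Giant-step multiplier: 13^(-11) ≡ 13^(108-11) = 13^97 ≡ 57 (mod 109).
Giant steps γ_i = 29·57^i mod 109: γ_0=29, γ_1=18, γ_2=45, γ_3=58, γ_4=36, γ_5=90, γ_6=7, γ_7=72, γ_8=71 (in table at j=6).
x = i·n + j = 8·11 + 6 = 94.
Check: 13^94 ≡ 29 (mod 109).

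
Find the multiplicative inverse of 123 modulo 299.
141

gcd(123, 299) = 1, so the inverse exists.
Extended Euclidean algorithm on (299, 123):
299 = 2 × 123 + 53  ⟹  53 = (1)·299 + (-2)·123
123 = 2 × 53 + 17  ⟹  17 = (-2)·299 + (5)·123
53 = 3 × 17 + 2  ⟹  2 = (7)·299 + (-17)·123
17 = 8 × 2 + 1  ⟹  1 = (-58)·299 + (141)·123
So (141)·123 ≡ 1 (mod 299), i.e. 123^(-1) ≡ 141 (mod 299).
Check: 123 × 141 = 17343 ≡ 1 (mod 299)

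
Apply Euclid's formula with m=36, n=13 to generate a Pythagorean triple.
(1127, 936, 1465)

Euclid's formula: a = m² - n², b = 2mn, c = m² + n²
m = 36, n = 13
a = 36² - 13² = 1296 - 169 = 1127
b = 2 × 36 × 13 = 936
c = 36² + 13² = 1296 + 169 = 1465
Verification: 1127² + 936² = 1270129 + 876096 = 2146225 = 1465² ✓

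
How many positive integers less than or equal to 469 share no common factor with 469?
396

469 = 7 × 67
φ(n) = n × ∏(1 - 1/p) for each prime p dividing n
φ(469) = 469 × (1 - 1/7) × (1 - 1/67) = 396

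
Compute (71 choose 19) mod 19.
3

Using Lucas' theorem:
Write n=71 and k=19 in base 19:
n in base 19: [3, 14]
k in base 19: [1, 0]
C(71,19) mod 19 = ∏ C(n_i, k_i) mod 19
Digit binomials (mod 19): C(3,1) = 3; C(14,0) = 1
Product: 3 × 1 = 3 ≡ 3 (mod 19)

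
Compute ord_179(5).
89

179 is prime, so ord(5) divides φ(179) = 178.
Divisors of 178: 1, 2, 89, 178.
Repeated squaring: 5^1 ≡ 5, 5^2 ≡ 25, 5^4 ≡ 88, 5^8 ≡ 47, 5^16 ≡ 61, 5^32 ≡ 141, 5^64 ≡ 12, 5^128 ≡ 144 (mod 179).
Test 5^d mod 179 for each divisor d in increasing order:
5^1 ≡ 5
5^2 ≡ 25
5^89 = 5^64·5^16·5^8·5^1 ≡ 1  ← first divisor giving 1
The order is 89.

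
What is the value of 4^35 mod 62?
32

Repeated squaring. Binary of 35 = 100011.
4^1 ≡ 4 (mod 62); 4^2 ≡ 16 (mod 62); 4^4 ≡ 8 (mod 62); 4^8 ≡ 2 (mod 62); 4^16 ≡ 4 (mod 62); 4^32 ≡ 16 (mod 62)
4^35 = 4^1 × 4^2 × 4^32 ≡ 32 (mod 62)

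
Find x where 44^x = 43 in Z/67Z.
51

Baby-step giant-step with step n = ⌈√67⌉ = 9.
Baby steps 44^j mod 67 (j:value) for j=0..8: 0:1, 1:44, 2:60, 3:27, 4:49, 5:12, 6:59, 7:50, 8:56.
Giant-step multiplier: 44^(-9) ≡ 44^(66-9) = 44^57 ≡ 58 (mod 67).
Giant steps γ_i = 43·58^i mod 67: γ_0=43, γ_1=15, γ_2=66, γ_3=9, γ_4=53, γ_5=59 (in table at j=6).
x = i·n + j = 5·9 + 6 = 51.
Check: 44^51 ≡ 43 (mod 67).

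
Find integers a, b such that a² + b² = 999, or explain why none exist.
Not possible

Factorization: 999 = 3^3 × 37
By Fermat: n is sum of two squares iff every prime p ≡ 3 (mod 4) appears to even power.
Prime(s) ≡ 3 (mod 4) with odd exponent: [(3, 3)]
Therefore 999 cannot be expressed as a² + b².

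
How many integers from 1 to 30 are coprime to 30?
8

30 = 2 × 3 × 5
φ(n) = n × ∏(1 - 1/p) for each prime p dividing n
φ(30) = 30 × (1 - 1/2) × (1 - 1/3) × (1 - 1/5) = 8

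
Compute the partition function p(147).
30388671978

p(n) counts ways to write n as a sum of positive integers (order ignored).
Euler's pentagonal recurrence: p(k) = p(k-1) + p(k-2) - p(k-5) - p(k-7) + p(k-12) + p(k-15) - ... (offsets j(3j∓1)/2, signs ++--, p(0)=1, p(<0)=0).
DP table for k = 0..146: p(0)=1, p(1)=1, p(2)=2, p(3)=3, p(4)=5, p(5)=7, p(6)=11, p(7)=15, p(8)=22, p(9)=30, p(10)=42, p(11)=56, p(12)=77, p(13)=101, p(14)=135, p(15)=176, p(16)=231, p(17)=297, p(18)=385, p(19)=490, p(20)=627, p(21)=792, p(22)=1002, p(23)=1255, p(24)=1575, p(25)=1958, p(26)=2436, p(27)=3010, p(28)=3718, p(29)=4565, p(30)=5604, p(31)=6842, p(32)=8349, p(33)=10143, p(34)=12310, p(35)=14883, p(36)=17977, p(37)=21637, p(38)=26015, p(39)=31185, p(40)=37338, p(41)=44583, p(42)=53174, p(43)=63261, p(44)=75175, p(45)=89134, p(46)=105558, p(47)=124754, p(48)=147273, p(49)=173525, p(50)=204226, p(51)=239943, p(52)=281589, p(53)=329931, p(54)=386155, p(55)=451276, p(56)=526823, p(57)=614154, p(58)=715220, p(59)=831820, p(60)=966467, p(61)=1121505, p(62)=1300156, p(63)=1505499, p(64)=1741630, p(65)=2012558, p(66)=2323520, p(67)=2679689, p(68)=3087735, p(69)=3554345, p(70)=4087968, p(71)=4697205, p(72)=5392783, p(73)=6185689, p(74)=7089500, p(75)=8118264, p(76)=9289091, p(77)=10619863, p(78)=12132164, p(79)=13848650, p(80)=15796476, p(81)=18004327, p(82)=20506255, p(83)=23338469, p(84)=26543660, p(85)=30167357, p(86)=34262962, p(87)=38887673, p(88)=44108109, p(89)=49995925, p(90)=56634173, p(91)=64112359, p(92)=72533807, p(93)=82010177, p(94)=92669720, p(95)=104651419, p(96)=118114304, p(97)=133230930, p(98)=150198136, p(99)=169229875, p(100)=190569292, p(101)=214481126, p(102)=241265379, p(103)=271248950, p(104)=304801365, p(105)=342325709, p(106)=384276336, p(107)=431149389, p(108)=483502844, p(109)=541946240, p(110)=607163746, p(111)=679903203, p(112)=761002156, p(113)=851376628, p(114)=952050665, p(115)=1064144451, p(116)=1188908248, p(117)=1327710076, p(118)=1482074143, p(119)=1653668665, p(120)=1844349560, p(121)=2056148051, p(122)=2291320912, p(123)=2552338241, p(124)=2841940500, p(125)=3163127352, p(126)=3519222692, p(127)=3913864295, p(128)=4351078600, p(129)=4835271870, p(130)=5371315400, p(131)=5964539504, p(132)=6620830889, p(133)=7346629512, p(134)=8149040695, p(135)=9035836076, p(136)=10015581680, p(137)=11097645016, p(138)=12292341831, p(139)=13610949895, p(140)=15065878135, p(141)=16670689208, p(142)=18440293320, p(143)=20390982757, p(144)=22540654445, p(145)=24908858009, p(146)=27517052599.
Final step: p(147) = p(146) + p(145) - p(142) - p(140) + p(135) + p(132) - p(125) - p(121) + p(112) + p(107) - p(96) - p(90) + p(77) + p(70) - p(55) - p(47) + p(30) + p(21) - p(2)
= 27517052599 + 24908858009 - 18440293320 - 15065878135 + 9035836076 + 6620830889 - 3163127352 - 2056148051 + 761002156 + 431149389 - 118114304 - 56634173 + 10619863 + 4087968 - 451276 - 124754 + 5604 + 792 - 2
= 30388671978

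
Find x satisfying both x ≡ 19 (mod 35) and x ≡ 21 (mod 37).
1279

Using Chinese Remainder Theorem:
M = 35 × 37 = 1295
M1 = 37, M2 = 35
y1 = 37^(-1) mod 35 = 18
y2 = 35^(-1) mod 37 = 18
x = (19×37×18 + 21×35×18) mod 1295 = 1279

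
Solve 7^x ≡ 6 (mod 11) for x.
7

Baby-step giant-step with step n = ⌈√11⌉ = 4.
Baby steps 7^j mod 11 (j:value) for j=0..3: 0:1, 1:7, 2:5, 3:2.
Giant-step multiplier: 7^(-4) ≡ 7^(10-4) = 7^6 ≡ 4 (mod 11).
Giant steps γ_i = 6·4^i mod 11: γ_0=6, γ_1=2 (in table at j=3).
x = i·n + j = 1·4 + 3 = 7.
Check: 7^7 ≡ 6 (mod 11).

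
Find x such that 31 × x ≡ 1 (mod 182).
47

gcd(31, 182) = 1, so the inverse exists.
Extended Euclidean algorithm on (182, 31):
182 = 5 × 31 + 27  ⟹  27 = (1)·182 + (-5)·31
31 = 1 × 27 + 4  ⟹  4 = (-1)·182 + (6)·31
27 = 6 × 4 + 3  ⟹  3 = (7)·182 + (-41)·31
4 = 1 × 3 + 1  ⟹  1 = (-8)·182 + (47)·31
So (47)·31 ≡ 1 (mod 182), i.e. 31^(-1) ≡ 47 (mod 182).
Check: 31 × 47 = 1457 ≡ 1 (mod 182)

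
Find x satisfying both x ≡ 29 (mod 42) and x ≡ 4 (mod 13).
407

Using Chinese Remainder Theorem:
M = 42 × 13 = 546
M1 = 13, M2 = 42
y1 = 13^(-1) mod 42 = 13
y2 = 42^(-1) mod 13 = 9
x = (29×13×13 + 4×42×9) mod 546 = 407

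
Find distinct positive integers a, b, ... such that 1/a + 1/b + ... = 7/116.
1/17 + 1/658 + 1/648788

Greedy algorithm:
7/116: ceiling(116/7) = 17, use 1/17
3/1972: ceiling(1972/3) = 658, use 1/658
1/648788: ceiling(648788/1) = 648788, use 1/648788
Result: 7/116 = 1/17 + 1/658 + 1/648788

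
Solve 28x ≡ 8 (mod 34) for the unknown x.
x ≡ 10 (mod 17)

gcd(28, 34) = 2, which divides 8, so solutions exist.
Divide through by 2: 14x ≡ 4 (mod 17).
Find 14^(-1) mod 17 by the extended Euclidean algorithm:
17 = 1 × 14 + 3  ⟹  3 = (1)·17 + (-1)·14
14 = 4 × 3 + 2  ⟹  2 = (-4)·17 + (5)·14
3 = 1 × 2 + 1  ⟹  1 = (5)·17 + (-6)·14
So (-6)·14 ≡ 1 (mod 17), i.e. 14^(-1) ≡ -6 ≡ 11 (mod 17).
x ≡ 11 × 4 = 44 ≡ 10 (mod 17).
Check: 28 × 10 = 280 ≡ 8 (mod 34).
x ≡ 10 (mod 17), giving 2 solutions mod 34.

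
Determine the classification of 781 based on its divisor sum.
deficient

Proper divisors of 781: sum = 1 + 11 + 71 = 83
Since 83 < 781, 781 is deficient.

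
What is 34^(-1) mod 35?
34

gcd(34, 35) = 1, so the inverse exists.
Extended Euclidean algorithm on (35, 34):
35 = 1 × 34 + 1  ⟹  1 = (1)·35 + (-1)·34
So (-1)·34 ≡ 1 (mod 35), i.e. 34^(-1) ≡ -1 ≡ 34 (mod 35).
Check: 34 × 34 = 1156 ≡ 1 (mod 35)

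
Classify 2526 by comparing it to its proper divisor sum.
abundant

Proper divisors of 2526: sum = 1 + 2 + 3 + 6 + 421 + 842 + 1263 = 2538
Since 2538 > 2526, 2526 is abundant.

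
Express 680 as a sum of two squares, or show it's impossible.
2² + 26² (a=2, b=26)

Factorization: 680 = 2^3 × 5 × 17
By Fermat: n is sum of two squares iff every prime p ≡ 3 (mod 4) appears to even power.
All primes ≡ 3 (mod 4) appear to even power.
Search a = 0, 1, 2, … for 680 - a² a perfect square: first hit at a = 2: 680 - 4 = 676 = 26².
680 = 2² + 26² = 4 + 676 ✓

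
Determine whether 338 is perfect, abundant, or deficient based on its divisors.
deficient

Proper divisors of 338: sum = 1 + 2 + 13 + 26 + 169 = 211
Since 211 < 338, 338 is deficient.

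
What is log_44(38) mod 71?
64

Baby-step giant-step with step n = ⌈√71⌉ = 9.
Baby steps 44^j mod 71 (j:value) for j=0..8: 0:1, 1:44, 2:19, 3:55, 4:6, 5:51, 6:43, 7:46, 8:36.
Giant-step multiplier: 44^(-9) ≡ 44^(70-9) = 44^61 ≡ 42 (mod 71).
Giant steps γ_i = 38·42^i mod 71: γ_0=38, γ_1=34, γ_2=8, γ_3=52, γ_4=54, γ_5=67, γ_6=45, γ_7=44 (in table at j=1).
x = i·n + j = 7·9 + 1 = 64.
Check: 44^64 ≡ 38 (mod 71).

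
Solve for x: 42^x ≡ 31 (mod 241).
187

Baby-step giant-step with step n = ⌈√241⌉ = 16.
Baby steps 42^j mod 241 (j:value) for j=0..15: 0:1, 1:42, 2:77, 3:101, 4:145, 5:65, 6:79, 7:185, 8:58, 9:26, 10:128, 11:74, 12:216, 13:155, 14:3, 15:126.
Giant-step multiplier: 42^(-16) ≡ 42^(240-16) = 42^224 ≡ 24 (mod 241).
Giant steps γ_i = 31·24^i mod 241: γ_0=31, γ_1=21, γ_2=22, γ_3=46, γ_4=140, γ_5=227, γ_6=146, γ_7=130, γ_8=228, γ_9=170, γ_10=224, γ_11=74 (in table at j=11).
x = i·n + j = 11·16 + 11 = 187.
Check: 42^187 ≡ 31 (mod 241).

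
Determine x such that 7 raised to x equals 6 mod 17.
13

Baby-step giant-step with step n = ⌈√17⌉ = 5.
Baby steps 7^j mod 17 (j:value) for j=0..4: 0:1, 1:7, 2:15, 3:3, 4:4.
Giant-step multiplier: 7^(-5) ≡ 7^(16-5) = 7^11 ≡ 14 (mod 17).
Giant steps γ_i = 6·14^i mod 17: γ_0=6, γ_1=16, γ_2=3 (in table at j=3).
x = i·n + j = 2·5 + 3 = 13.
Check: 7^13 ≡ 6 (mod 17).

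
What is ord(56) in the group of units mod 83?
82

83 is prime, so ord(56) divides φ(83) = 82.
Divisors of 82: 1, 2, 41, 82.
Repeated squaring: 56^1 ≡ 56, 56^2 ≡ 65, 56^4 ≡ 75, 56^8 ≡ 64, 56^16 ≡ 29, 56^32 ≡ 11, 56^64 ≡ 38 (mod 83).
Test 56^d mod 83 for each divisor d in increasing order:
56^1 ≡ 56
56^2 ≡ 65
56^41 = 56^32·56^8·56^1 ≡ 82
56^82 = 56^64·56^16·56^2 ≡ 1  ← first divisor giving 1
The order is 82.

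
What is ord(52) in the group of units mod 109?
108

109 is prime, so ord(52) divides φ(109) = 108.
Divisors of 108: 1, 2, 3, 4, 6, 9, 12, 18, 27, 36, 54, 108.
Repeated squaring: 52^1 ≡ 52, 52^2 ≡ 88, 52^4 ≡ 5, 52^8 ≡ 25, 52^16 ≡ 80, 52^32 ≡ 78, 52^64 ≡ 89 (mod 109).
Test 52^d mod 109 for each divisor d in increasing order:
52^1 ≡ 52
52^2 ≡ 88
52^3 = 52^2·52^1 ≡ 107
52^4 ≡ 5
52^6 = 52^4·52^2 ≡ 4
52^9 = 52^8·52^1 ≡ 101
52^12 = 52^8·52^4 ≡ 16
52^18 = 52^16·52^2 ≡ 64
52^27 = 52^16·52^8·52^2·52^1 ≡ 33
52^36 = 52^32·52^4 ≡ 63
52^54 = 52^32·52^16·52^4·52^2 ≡ 108
52^108 = 52^64·52^32·52^8·52^4 ≡ 1  ← first divisor giving 1
The order is 108.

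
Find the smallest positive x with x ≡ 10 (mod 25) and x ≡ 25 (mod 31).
335

Using Chinese Remainder Theorem:
M = 25 × 31 = 775
M1 = 31, M2 = 25
y1 = 31^(-1) mod 25 = 21
y2 = 25^(-1) mod 31 = 5
x = (10×31×21 + 25×25×5) mod 775 = 335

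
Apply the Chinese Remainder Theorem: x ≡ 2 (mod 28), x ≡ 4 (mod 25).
254

Using Chinese Remainder Theorem:
M = 28 × 25 = 700
M1 = 25, M2 = 28
y1 = 25^(-1) mod 28 = 9
y2 = 28^(-1) mod 25 = 17
x = (2×25×9 + 4×28×17) mod 700 = 254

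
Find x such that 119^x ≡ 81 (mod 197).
48

Baby-step giant-step with step n = ⌈√197⌉ = 15.
Baby steps 119^j mod 197 (j:value) for j=0..14: 0:1, 1:119, 2:174, 3:21, 4:135, 5:108, 6:47, 7:77, 8:101, 9:2, 10:41, 11:151, 12:42, 13:73, 14:19.
Giant-step multiplier: 119^(-15) ≡ 119^(196-15) = 119^181 ≡ 153 (mod 197).
Giant steps γ_i = 81·153^i mod 197: γ_0=81, γ_1=179, γ_2=4, γ_3=21 (in table at j=3).
x = i·n + j = 3·15 + 3 = 48.
Check: 119^48 ≡ 81 (mod 197).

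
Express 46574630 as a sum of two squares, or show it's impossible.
Not possible

Factorization: 46574630 = 2 × 5 × 167^3
By Fermat: n is sum of two squares iff every prime p ≡ 3 (mod 4) appears to even power.
Prime(s) ≡ 3 (mod 4) with odd exponent: [(167, 3)]
Therefore 46574630 cannot be expressed as a² + b².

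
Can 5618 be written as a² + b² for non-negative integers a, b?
17² + 73² (a=17, b=73)

Factorization: 5618 = 2 × 53^2
By Fermat: n is sum of two squares iff every prime p ≡ 3 (mod 4) appears to even power.
All primes ≡ 3 (mod 4) appear to even power.
Search a = 0, 1, 2, … for 5618 - a² a perfect square: first hit at a = 17: 5618 - 289 = 5329 = 73².
5618 = 17² + 73² = 289 + 5329 ✓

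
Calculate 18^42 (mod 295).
79

Repeated squaring. Binary of 42 = 101010.
18^1 ≡ 18 (mod 295); 18^2 ≡ 29 (mod 295); 18^4 ≡ 251 (mod 295); 18^8 ≡ 166 (mod 295); 18^16 ≡ 121 (mod 295); 18^32 ≡ 186 (mod 295)
18^42 = 18^2 × 18^8 × 18^32 ≡ 79 (mod 295)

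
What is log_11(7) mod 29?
24

Baby-step giant-step with step n = ⌈√29⌉ = 6.
Baby steps 11^j mod 29 (j:value) for j=0..5: 0:1, 1:11, 2:5, 3:26, 4:25, 5:14.
Giant-step multiplier: 11^(-6) ≡ 11^(28-6) = 11^22 ≡ 13 (mod 29).
Giant steps γ_i = 7·13^i mod 29: γ_0=7, γ_1=4, γ_2=23, γ_3=9, γ_4=1 (in table at j=0).
x = i·n + j = 4·6 + 0 = 24.
Check: 11^24 ≡ 7 (mod 29).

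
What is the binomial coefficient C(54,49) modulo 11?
10

Using Lucas' theorem:
Write n=54 and k=49 in base 11:
n in base 11: [4, 10]
k in base 11: [4, 5]
C(54,49) mod 11 = ∏ C(n_i, k_i) mod 11
Digit binomials (mod 11): C(4,4) = 1; C(10,5) = 252 ≡ 10
Product: 1 × 10 = 10 ≡ 10 (mod 11)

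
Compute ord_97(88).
24

97 is prime, so ord(88) divides φ(97) = 96.
Divisors of 96: 1, 2, 3, 4, 6, 8, 12, 16, 24, 32, 48, 96.
Repeated squaring: 88^1 ≡ 88, 88^2 ≡ 81, 88^4 ≡ 62, 88^8 ≡ 61, 88^16 ≡ 35, 88^32 ≡ 61, 88^64 ≡ 35 (mod 97).
Test 88^d mod 97 for each divisor d in increasing order:
88^1 ≡ 88
88^2 ≡ 81
88^3 = 88^2·88^1 ≡ 47
88^4 ≡ 62
88^6 = 88^4·88^2 ≡ 75
88^8 ≡ 61
88^12 = 88^8·88^4 ≡ 96
88^16 ≡ 35
88^24 = 88^16·88^8 ≡ 1  ← first divisor giving 1
The order is 24.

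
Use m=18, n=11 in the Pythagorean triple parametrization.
(203, 396, 445)

Euclid's formula: a = m² - n², b = 2mn, c = m² + n²
m = 18, n = 11
a = 18² - 11² = 324 - 121 = 203
b = 2 × 18 × 11 = 396
c = 18² + 11² = 324 + 121 = 445
Verification: 203² + 396² = 41209 + 156816 = 198025 = 445² ✓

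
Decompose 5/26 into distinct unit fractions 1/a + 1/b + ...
1/6 + 1/39

Greedy algorithm:
5/26: ceiling(26/5) = 6, use 1/6
1/39: ceiling(39/1) = 39, use 1/39
Result: 5/26 = 1/6 + 1/39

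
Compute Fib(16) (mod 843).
144

Matrix identity: Q^n = [[F_(n+1), F_n], [F_n, F_(n-1)]] with Q = [[1,1],[1,0]].
n = 16 = 10000₂. Square-and-multiply, entries mod 843:
Q^1 = [[1,1],[1,0]]
Q^2 = (Q^1)² = [[2,1],[1,1]]
Q^4 = (Q^2)² = [[5,3],[3,2]]
Q^8 = (Q^4)² = [[34,21],[21,13]]
Q^16 = (Q^8)² = [[754,144],[144,610]]
F_16 mod 843 = Q^16[0][1] = 144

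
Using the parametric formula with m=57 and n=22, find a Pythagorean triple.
(2765, 2508, 3733)

Euclid's formula: a = m² - n², b = 2mn, c = m² + n²
m = 57, n = 22
a = 57² - 22² = 3249 - 484 = 2765
b = 2 × 57 × 22 = 2508
c = 57² + 22² = 3249 + 484 = 3733
Verification: 2765² + 2508² = 7645225 + 6290064 = 13935289 = 3733² ✓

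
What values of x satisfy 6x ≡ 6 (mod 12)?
x ≡ 1 (mod 2)

gcd(6, 12) = 6, which divides 6, so solutions exist.
Divide through by 6: x ≡ 1 (mod 2).
The coefficient of x is now 1, so x ≡ 1 (mod 2).
Check: 6 × 1 = 6 ≡ 6 (mod 12).
x ≡ 1 (mod 2), giving 6 solutions mod 12.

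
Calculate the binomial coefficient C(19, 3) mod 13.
7

Using Lucas' theorem:
Write n=19 and k=3 in base 13:
n in base 13: [1, 6]
k in base 13: [0, 3]
C(19,3) mod 13 = ∏ C(n_i, k_i) mod 13
Digit binomials (mod 13): C(1,0) = 1; C(6,3) = 20 ≡ 7
Product: 1 × 7 = 7 ≡ 7 (mod 13)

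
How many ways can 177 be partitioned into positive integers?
522115831195

p(n) counts ways to write n as a sum of positive integers (order ignored).
Euler's pentagonal recurrence: p(k) = p(k-1) + p(k-2) - p(k-5) - p(k-7) + p(k-12) + p(k-15) - ... (offsets j(3j∓1)/2, signs ++--, p(0)=1, p(<0)=0).
DP table for k = 0..176: p(0)=1, p(1)=1, p(2)=2, p(3)=3, p(4)=5, p(5)=7, p(6)=11, p(7)=15, p(8)=22, p(9)=30, p(10)=42, p(11)=56, p(12)=77, p(13)=101, p(14)=135, p(15)=176, p(16)=231, p(17)=297, p(18)=385, p(19)=490, p(20)=627, p(21)=792, p(22)=1002, p(23)=1255, p(24)=1575, p(25)=1958, p(26)=2436, p(27)=3010, p(28)=3718, p(29)=4565, p(30)=5604, p(31)=6842, p(32)=8349, p(33)=10143, p(34)=12310, p(35)=14883, p(36)=17977, p(37)=21637, p(38)=26015, p(39)=31185, p(40)=37338, p(41)=44583, p(42)=53174, p(43)=63261, p(44)=75175, p(45)=89134, p(46)=105558, p(47)=124754, p(48)=147273, p(49)=173525, p(50)=204226, p(51)=239943, p(52)=281589, p(53)=329931, p(54)=386155, p(55)=451276, p(56)=526823, p(57)=614154, p(58)=715220, p(59)=831820, p(60)=966467, p(61)=1121505, p(62)=1300156, p(63)=1505499, p(64)=1741630, p(65)=2012558, p(66)=2323520, p(67)=2679689, p(68)=3087735, p(69)=3554345, p(70)=4087968, p(71)=4697205, p(72)=5392783, p(73)=6185689, p(74)=7089500, p(75)=8118264, p(76)=9289091, p(77)=10619863, p(78)=12132164, p(79)=13848650, p(80)=15796476, p(81)=18004327, p(82)=20506255, p(83)=23338469, p(84)=26543660, p(85)=30167357, p(86)=34262962, p(87)=38887673, p(88)=44108109, p(89)=49995925, p(90)=56634173, p(91)=64112359, p(92)=72533807, p(93)=82010177, p(94)=92669720, p(95)=104651419, p(96)=118114304, p(97)=133230930, p(98)=150198136, p(99)=169229875, p(100)=190569292, p(101)=214481126, p(102)=241265379, p(103)=271248950, p(104)=304801365, p(105)=342325709, p(106)=384276336, p(107)=431149389, p(108)=483502844, p(109)=541946240, p(110)=607163746, p(111)=679903203, p(112)=761002156, p(113)=851376628, p(114)=952050665, p(115)=1064144451, p(116)=1188908248, p(117)=1327710076, p(118)=1482074143, p(119)=1653668665, p(120)=1844349560, p(121)=2056148051, p(122)=2291320912, p(123)=2552338241, p(124)=2841940500, p(125)=3163127352, p(126)=3519222692, p(127)=3913864295, p(128)=4351078600, p(129)=4835271870, p(130)=5371315400, p(131)=5964539504, p(132)=6620830889, p(133)=7346629512, p(134)=8149040695, p(135)=9035836076, p(136)=10015581680, p(137)=11097645016, p(138)=12292341831, p(139)=13610949895, p(140)=15065878135, p(141)=16670689208, p(142)=18440293320, p(143)=20390982757, p(144)=22540654445, p(145)=24908858009, p(146)=27517052599, p(147)=30388671978, p(148)=33549419497, p(149)=37027355200, p(150)=40853235313, p(151)=45060624582, p(152)=49686288421, p(153)=54770336324, p(154)=60356673280, p(155)=66493182097, p(156)=73232243759, p(157)=80630964769, p(158)=88751778802, p(159)=97662728555, p(160)=107438159466, p(161)=118159068427, p(162)=129913904637, p(163)=142798995930, p(164)=156919475295, p(165)=172389800255, p(166)=189334822579, p(167)=207890420102, p(168)=228204732751, p(169)=250438925115, p(170)=274768617130, p(171)=301384802048, p(172)=330495499613, p(173)=362326859895, p(174)=397125074750, p(175)=435157697830, p(176)=476715857290.
Final step: p(177) = p(176) + p(175) - p(172) - p(170) + p(165) + p(162) - p(155) - p(151) + p(142) + p(137) - p(126) - p(120) + p(107) + p(100) - p(85) - p(77) + p(60) + p(51) - p(32) - p(22) + p(1)
= 476715857290 + 435157697830 - 330495499613 - 274768617130 + 172389800255 + 129913904637 - 66493182097 - 45060624582 + 18440293320 + 11097645016 - 3519222692 - 1844349560 + 431149389 + 190569292 - 30167357 - 10619863 + 966467 + 239943 - 8349 - 1002 + 1
= 522115831195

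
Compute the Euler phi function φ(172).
84

172 = 2^2 × 43
φ(n) = n × ∏(1 - 1/p) for each prime p dividing n
φ(172) = 172 × (1 - 1/2) × (1 - 1/43) = 84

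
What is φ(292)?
144

292 = 2^2 × 73
φ(n) = n × ∏(1 - 1/p) for each prime p dividing n
φ(292) = 292 × (1 - 1/2) × (1 - 1/73) = 144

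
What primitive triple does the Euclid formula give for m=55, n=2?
(3021, 220, 3029)

Euclid's formula: a = m² - n², b = 2mn, c = m² + n²
m = 55, n = 2
a = 55² - 2² = 3025 - 4 = 3021
b = 2 × 55 × 2 = 220
c = 55² + 2² = 3025 + 4 = 3029
Verification: 3021² + 220² = 9126441 + 48400 = 9174841 = 3029² ✓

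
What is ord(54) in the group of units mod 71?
5

71 is prime, so ord(54) divides φ(71) = 70.
Divisors of 70: 1, 2, 5, 7, 10, 14, 35, 70.
Repeated squaring: 54^1 ≡ 54, 54^2 ≡ 5, 54^4 ≡ 25, 54^8 ≡ 57, 54^16 ≡ 54, 54^32 ≡ 5, 54^64 ≡ 25 (mod 71).
Test 54^d mod 71 for each divisor d in increasing order:
54^1 ≡ 54
54^2 ≡ 5
54^5 = 54^4·54^1 ≡ 1  ← first divisor giving 1
The order is 5.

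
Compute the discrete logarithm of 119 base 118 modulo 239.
81

Baby-step giant-step with step n = ⌈√239⌉ = 16.
Baby steps 118^j mod 239 (j:value) for j=0..15: 0:1, 1:118, 2:62, 3:146, 4:20, 5:209, 6:45, 7:52, 8:161, 9:117, 10:183, 11:84, 12:113, 13:189, 14:75, 15:7.
Giant-step multiplier: 118^(-16) ≡ 118^(238-16) = 118^222 ≡ 182 (mod 239).
Giant steps γ_i = 119·182^i mod 239: γ_0=119, γ_1=148, γ_2=168, γ_3=223, γ_4=195, γ_5=118 (in table at j=1).
x = i·n + j = 5·16 + 1 = 81.
Check: 118^81 ≡ 119 (mod 239).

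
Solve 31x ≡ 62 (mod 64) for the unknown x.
x ≡ 2 (mod 64)

gcd(31, 64) = 1, which divides 62, so solutions exist.
Find 31^(-1) mod 64 by the extended Euclidean algorithm:
64 = 2 × 31 + 2  ⟹  2 = (1)·64 + (-2)·31
31 = 15 × 2 + 1  ⟹  1 = (-15)·64 + (31)·31
So (31)·31 ≡ 1 (mod 64), i.e. 31^(-1) ≡ 31 (mod 64).
x ≡ 31 × 62 = 1922 ≡ 2 (mod 64).
Check: 31 × 2 = 62 ≡ 62 (mod 64).
Unique solution: x ≡ 2 (mod 64)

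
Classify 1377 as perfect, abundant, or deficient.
deficient

Proper divisors of 1377: sum = 1 + 3 + 9 + 17 + 27 + 51 + 81 + 153 + 459 = 801
Since 801 < 1377, 1377 is deficient.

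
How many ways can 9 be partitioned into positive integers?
30

p(n) counts ways to write n as a sum of positive integers (order ignored).
Examples: 9; 8 + 1; 7 + 2; 7 + 1 + 1; 6 + 3; ... (30 total)
p(9) = 30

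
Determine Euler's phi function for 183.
120

183 = 3 × 61
φ(n) = n × ∏(1 - 1/p) for each prime p dividing n
φ(183) = 183 × (1 - 1/3) × (1 - 1/61) = 120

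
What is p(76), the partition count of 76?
9289091

p(n) counts ways to write n as a sum of positive integers (order ignored).
Euler's pentagonal recurrence: p(k) = p(k-1) + p(k-2) - p(k-5) - p(k-7) + p(k-12) + p(k-15) - ... (offsets j(3j∓1)/2, signs ++--, p(0)=1, p(<0)=0).
DP table for k = 0..75: p(0)=1, p(1)=1, p(2)=2, p(3)=3, p(4)=5, p(5)=7, p(6)=11, p(7)=15, p(8)=22, p(9)=30, p(10)=42, p(11)=56, p(12)=77, p(13)=101, p(14)=135, p(15)=176, p(16)=231, p(17)=297, p(18)=385, p(19)=490, p(20)=627, p(21)=792, p(22)=1002, p(23)=1255, p(24)=1575, p(25)=1958, p(26)=2436, p(27)=3010, p(28)=3718, p(29)=4565, p(30)=5604, p(31)=6842, p(32)=8349, p(33)=10143, p(34)=12310, p(35)=14883, p(36)=17977, p(37)=21637, p(38)=26015, p(39)=31185, p(40)=37338, p(41)=44583, p(42)=53174, p(43)=63261, p(44)=75175, p(45)=89134, p(46)=105558, p(47)=124754, p(48)=147273, p(49)=173525, p(50)=204226, p(51)=239943, p(52)=281589, p(53)=329931, p(54)=386155, p(55)=451276, p(56)=526823, p(57)=614154, p(58)=715220, p(59)=831820, p(60)=966467, p(61)=1121505, p(62)=1300156, p(63)=1505499, p(64)=1741630, p(65)=2012558, p(66)=2323520, p(67)=2679689, p(68)=3087735, p(69)=3554345, p(70)=4087968, p(71)=4697205, p(72)=5392783, p(73)=6185689, p(74)=7089500, p(75)=8118264.
Final step: p(76) = p(75) + p(74) - p(71) - p(69) + p(64) + p(61) - p(54) - p(50) + p(41) + p(36) - p(25) - p(19) + p(6)
= 8118264 + 7089500 - 4697205 - 3554345 + 1741630 + 1121505 - 386155 - 204226 + 44583 + 17977 - 1958 - 490 + 11
= 9289091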